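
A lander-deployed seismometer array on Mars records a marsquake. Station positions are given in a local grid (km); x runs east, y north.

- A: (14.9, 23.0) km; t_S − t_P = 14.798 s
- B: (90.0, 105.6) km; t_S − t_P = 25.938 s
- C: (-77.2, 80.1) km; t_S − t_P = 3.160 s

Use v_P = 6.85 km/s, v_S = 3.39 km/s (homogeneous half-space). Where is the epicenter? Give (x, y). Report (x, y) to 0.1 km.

Distance from S−P lag: d = Δt · v_P v_S / (v_P − v_S) = Δt · (6.85·3.39)/(6.85−3.39) ≈ 6.7114·Δt.
So d_A = 99.32, d_B = 174.08, d_C = 21.21 km.
Circle about each station: (x − 14.9)² + (y − 23.0)² = 99.32²; (x − 90.0)² + (y − 105.6)² = 174.08²; (x + 77.2)² + (y − 80.1)² = 21.21².
Subtracting the A equation from the B and C equations removes the quadratic terms:
150.2 x + 165.2 y = -1939.03
-184.2 x + 114.2 y = 21039.44
Solving the 2×2 system: x ≈ -77.7, y ≈ 58.9 km.

(-77.7, 58.9)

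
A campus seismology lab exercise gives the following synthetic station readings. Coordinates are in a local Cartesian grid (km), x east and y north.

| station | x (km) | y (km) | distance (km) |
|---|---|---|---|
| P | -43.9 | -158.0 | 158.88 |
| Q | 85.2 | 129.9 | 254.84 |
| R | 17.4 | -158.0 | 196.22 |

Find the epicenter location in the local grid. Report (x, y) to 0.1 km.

Circle about each station: (x + 43.9)² + (y + 158.0)² = 158.88²; (x − 85.2)² + (y − 129.9)² = 254.84²; (x − 17.4)² + (y + 158.0)² = 196.22².
Subtracting the P equation from the Q and R equations removes the quadratic terms:
258.2 x + 575.8 y = -42458.73
122.6 x + 0.0 y = -14883.88
Solving the 2×2 system: x ≈ -121.4, y ≈ -19.3 km.

(-121.4, -19.3)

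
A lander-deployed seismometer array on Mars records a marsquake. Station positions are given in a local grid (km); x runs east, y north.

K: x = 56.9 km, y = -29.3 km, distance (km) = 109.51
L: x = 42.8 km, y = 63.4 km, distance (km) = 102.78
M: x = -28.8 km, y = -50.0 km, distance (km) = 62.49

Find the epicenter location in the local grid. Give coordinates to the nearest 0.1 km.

-45.2 km east, 10.3 km north

Circle about each station: (x − 56.9)² + (y + 29.3)² = 109.51²; (x − 42.8)² + (y − 63.4)² = 102.78²; (x + 28.8)² + (y + 50.0)² = 62.49².
Subtracting the K equation from the L and M equations removes the quadratic terms:
-28.2 x + 185.4 y = 3184.01
-171.4 x − 41.4 y = 7320.78
Solving the 2×2 system: x ≈ -45.2, y ≈ 10.3 km.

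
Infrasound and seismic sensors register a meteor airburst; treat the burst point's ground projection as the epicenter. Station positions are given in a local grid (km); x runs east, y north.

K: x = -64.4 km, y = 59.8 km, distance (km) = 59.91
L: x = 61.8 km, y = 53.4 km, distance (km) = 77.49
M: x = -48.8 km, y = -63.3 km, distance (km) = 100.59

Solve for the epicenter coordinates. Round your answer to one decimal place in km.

x ≈ -12.2 km, y ≈ 30.4 km

Circle about each station: (x + 64.4)² + (y − 59.8)² = 59.91²; (x − 61.8)² + (y − 53.4)² = 77.49²; (x + 48.8)² + (y + 63.3)² = 100.59².
Subtracting pairs of circle equations eliminates x²+y² and gives linear equations (the radical axes):
252.4 x − 12.8 y = -3468.09
31.2 x − 246.2 y = -7864.21
Solving the 2×2 system: x ≈ -12.2, y ≈ 30.4 km.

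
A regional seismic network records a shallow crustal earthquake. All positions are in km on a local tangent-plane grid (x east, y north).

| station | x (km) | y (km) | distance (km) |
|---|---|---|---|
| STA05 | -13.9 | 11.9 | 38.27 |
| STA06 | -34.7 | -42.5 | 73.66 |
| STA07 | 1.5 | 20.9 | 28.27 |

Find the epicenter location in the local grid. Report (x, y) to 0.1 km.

23.3 km east, 2.9 km north

Circle about each station: (x + 13.9)² + (y − 11.9)² = 38.27²; (x + 34.7)² + (y + 42.5)² = 73.66²; (x − 1.5)² + (y − 20.9)² = 28.27².
Subtracting pairs of circle equations eliminates x²+y² and gives linear equations (the radical axes):
-41.6 x − 108.8 y = -1285.68
30.8 x + 18.0 y = 769.64
Solving the 2×2 system: x ≈ 23.3, y ≈ 2.9 km.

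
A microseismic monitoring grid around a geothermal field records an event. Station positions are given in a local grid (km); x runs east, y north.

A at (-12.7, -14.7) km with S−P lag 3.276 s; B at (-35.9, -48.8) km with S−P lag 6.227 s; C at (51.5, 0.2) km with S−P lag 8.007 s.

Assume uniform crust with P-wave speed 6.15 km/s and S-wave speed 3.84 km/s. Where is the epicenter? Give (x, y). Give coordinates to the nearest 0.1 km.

x ≈ -29.1 km, y ≈ 14.5 km

Distance from S−P lag: d = Δt · v_P v_S / (v_P − v_S) = Δt · (6.15·3.84)/(6.15−3.84) ≈ 10.2234·Δt.
So d_A = 33.49, d_B = 63.66, d_C = 81.86 km.
Circle about each station: (x + 12.7)² + (y + 14.7)² = 33.49²; (x + 35.9)² + (y + 48.8)² = 63.66²; (x − 51.5)² + (y − 0.2)² = 81.86².
Subtracting the A equation from the B and C equations removes the quadratic terms:
-46.4 x − 68.2 y = 361.85
128.4 x + 29.8 y = -3304.57
Solving the 2×2 system: x ≈ -29.1, y ≈ 14.5 km.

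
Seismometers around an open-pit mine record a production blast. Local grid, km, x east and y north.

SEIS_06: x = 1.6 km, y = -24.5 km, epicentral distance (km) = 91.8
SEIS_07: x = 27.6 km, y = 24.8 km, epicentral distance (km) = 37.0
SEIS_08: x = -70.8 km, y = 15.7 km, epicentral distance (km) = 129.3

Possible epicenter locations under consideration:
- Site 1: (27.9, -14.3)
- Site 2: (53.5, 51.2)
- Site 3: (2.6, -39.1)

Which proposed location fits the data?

For each candidate, compare |candidate − station| to the reported distance:
Site 1: residuals SEIS_06 63.6, SEIS_07 2.1, SEIS_08 26.1 → max 63.6 km
Site 2: residuals SEIS_06 0.0, SEIS_07 0.0, SEIS_08 0.0 → max 0.0 km
Site 3: residuals SEIS_06 77.2, SEIS_07 31.6, SEIS_08 37.7 → max 77.2 km
Only Site 2 has all residuals ≈ 0.

Site 2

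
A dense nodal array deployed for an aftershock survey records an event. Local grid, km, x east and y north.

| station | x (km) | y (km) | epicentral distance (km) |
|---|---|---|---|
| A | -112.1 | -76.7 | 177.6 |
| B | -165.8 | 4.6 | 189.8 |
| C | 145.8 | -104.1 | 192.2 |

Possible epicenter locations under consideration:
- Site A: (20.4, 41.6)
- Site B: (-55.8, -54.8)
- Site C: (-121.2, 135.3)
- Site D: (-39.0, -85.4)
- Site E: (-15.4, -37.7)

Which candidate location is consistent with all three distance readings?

For each candidate, compare |candidate − station| to the reported distance:
Site A: residuals A 0.0, B 0.0, C 0.0 → max 0.0 km
Site B: residuals A 117.2, B 64.8, C 15.3 → max 117.2 km
Site C: residuals A 34.6, B 51.7, C 166.4 → max 166.4 km
Site D: residuals A 104.0, B 34.3, C 6.5 → max 104.0 km
Site E: residuals A 73.3, B 33.6, C 17.9 → max 73.3 km
Only Site A has all residuals ≈ 0.

Site A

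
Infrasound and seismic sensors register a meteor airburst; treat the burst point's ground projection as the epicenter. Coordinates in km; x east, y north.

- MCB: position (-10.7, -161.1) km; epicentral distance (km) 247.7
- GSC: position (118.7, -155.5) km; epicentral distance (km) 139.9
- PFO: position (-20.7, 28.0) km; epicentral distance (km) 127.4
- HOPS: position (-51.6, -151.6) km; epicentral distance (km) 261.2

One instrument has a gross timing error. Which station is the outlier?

Solve using three stations at a time. Using MCB, PFO, HOPS (subtract circle equations pairwise → linear system) gives (x, y) ≈ (102.9, 59.0).
Distances from that point to each station vs reported:
  MCB: calculated 247.7 vs reported 247.7 → residual 0.0 km
  GSC: calculated 215.1 vs reported 139.9 → residual 75.2 km
  PFO: calculated 127.4 vs reported 127.4 → residual 0.0 km
  HOPS: calculated 261.2 vs reported 261.2 → residual 0.0 km
MCB, PFO, HOPS are mutually consistent (residuals ≈ 0); GSC is off by 75.2 km.

GSC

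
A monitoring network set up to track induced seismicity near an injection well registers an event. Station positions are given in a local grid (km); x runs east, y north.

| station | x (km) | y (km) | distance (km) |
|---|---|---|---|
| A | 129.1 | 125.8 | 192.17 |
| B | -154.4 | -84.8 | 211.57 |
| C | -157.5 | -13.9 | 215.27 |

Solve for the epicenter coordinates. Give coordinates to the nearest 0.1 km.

54.5 km east, -51.3 km north

Circle about each station: (x − 129.1)² + (y − 125.8)² = 192.17²; (x + 154.4)² + (y + 84.8)² = 211.57²; (x + 157.5)² + (y + 13.9)² = 215.27².
Subtracting pairs of circle equations eliminates x²+y² and gives linear equations (the radical axes):
-567.0 x − 421.2 y = -9294.61
-573.2 x − 279.4 y = -16904.85
Solving the 2×2 system: x ≈ 54.5, y ≈ -51.3 km.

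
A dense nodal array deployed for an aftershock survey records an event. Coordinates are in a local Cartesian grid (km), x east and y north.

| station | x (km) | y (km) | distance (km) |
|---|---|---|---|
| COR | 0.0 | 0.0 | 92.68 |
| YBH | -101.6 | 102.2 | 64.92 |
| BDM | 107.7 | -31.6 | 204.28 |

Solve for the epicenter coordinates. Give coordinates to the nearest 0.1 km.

Circle about each station: x² + y² = 92.68²; (x + 101.6)² + (y − 102.2)² = 64.92²; (x − 107.7)² + (y + 31.6)² = 204.28².
Subtracting the COR equation from the YBH and BDM equations removes the quadratic terms:
-203.2 x + 204.4 y = 25142.38
215.4 x − 63.2 y = -20542.89
Solving the 2×2 system: x ≈ -83.7, y ≈ 39.8 km.

x ≈ -83.7 km, y ≈ 39.8 km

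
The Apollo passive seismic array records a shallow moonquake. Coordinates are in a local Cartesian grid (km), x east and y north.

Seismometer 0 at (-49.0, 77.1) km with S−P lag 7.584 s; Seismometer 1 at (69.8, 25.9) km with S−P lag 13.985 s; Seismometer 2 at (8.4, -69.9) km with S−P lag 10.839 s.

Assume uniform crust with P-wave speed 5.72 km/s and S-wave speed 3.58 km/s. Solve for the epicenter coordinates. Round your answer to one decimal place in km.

x ≈ -62.5 km, y ≈ 5.8 km

Distance from S−P lag: d = Δt · v_P v_S / (v_P − v_S) = Δt · (5.72·3.58)/(5.72−3.58) ≈ 9.5690·Δt.
So d_Seismometer 0 = 72.57, d_Seismometer 1 = 133.82, d_Seismometer 2 = 103.72 km.
Circle about each station: (x + 49.0)² + (y − 77.1)² = 72.57²; (x − 69.8)² + (y − 25.9)² = 133.82²; (x − 8.4)² + (y + 69.9)² = 103.72².
Subtracting pairs of circle equations eliminates x²+y² and gives linear equations (the radical axes):
237.6 x − 102.4 y = -15443.95
114.8 x − 294.0 y = -8880.27
Solving the 2×2 system: x ≈ -62.5, y ≈ 5.8 km.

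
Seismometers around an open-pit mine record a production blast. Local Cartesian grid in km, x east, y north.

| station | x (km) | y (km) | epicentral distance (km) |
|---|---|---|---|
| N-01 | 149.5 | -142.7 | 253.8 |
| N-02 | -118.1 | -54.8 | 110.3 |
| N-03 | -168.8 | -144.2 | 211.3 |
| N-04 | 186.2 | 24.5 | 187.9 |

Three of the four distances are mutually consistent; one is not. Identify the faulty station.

N-04

Solve using three stations at a time. Using N-01, N-02, N-03 (subtract circle equations pairwise → linear system) gives (x, y) ≈ (-41.5, 24.3).
Distances from that point to each station vs reported:
  N-01: calculated 253.7 vs reported 253.8 → residual 0.1 km
  N-02: calculated 110.1 vs reported 110.3 → residual 0.2 km
  N-03: calculated 211.2 vs reported 211.3 → residual 0.1 km
  N-04: calculated 227.7 vs reported 187.9 → residual 39.8 km
N-01, N-02, N-03 are mutually consistent (residuals ≈ 0); N-04 is off by 39.8 km.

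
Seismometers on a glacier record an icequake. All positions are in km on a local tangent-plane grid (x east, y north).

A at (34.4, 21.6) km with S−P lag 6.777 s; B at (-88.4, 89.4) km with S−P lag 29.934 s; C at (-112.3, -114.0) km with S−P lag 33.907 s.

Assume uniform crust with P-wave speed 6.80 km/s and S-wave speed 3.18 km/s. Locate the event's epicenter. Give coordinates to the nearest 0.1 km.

x ≈ 60.9 km, y ≈ -9.0 km

Distance from S−P lag: d = Δt · v_P v_S / (v_P − v_S) = Δt · (6.80·3.18)/(6.80−3.18) ≈ 5.9735·Δt.
So d_A = 40.48, d_B = 178.81, d_C = 202.54 km.
Circle about each station: (x − 34.4)² + (y − 21.6)² = 40.48²; (x + 88.4)² + (y − 89.4)² = 178.81²; (x + 112.3)² + (y + 114.0)² = 202.54².
Subtracting the A equation from the B and C equations removes the quadratic terms:
-245.6 x + 135.6 y = -16177.39
-293.4 x − 271.2 y = -15426.45
Solving the 2×2 system: x ≈ 60.9, y ≈ -9.0 km.
Check against A (with the unrounded x, y): √((x − 34.4)²+(y − 21.6)²) = 40.48 ≈ 40.48 km. ✓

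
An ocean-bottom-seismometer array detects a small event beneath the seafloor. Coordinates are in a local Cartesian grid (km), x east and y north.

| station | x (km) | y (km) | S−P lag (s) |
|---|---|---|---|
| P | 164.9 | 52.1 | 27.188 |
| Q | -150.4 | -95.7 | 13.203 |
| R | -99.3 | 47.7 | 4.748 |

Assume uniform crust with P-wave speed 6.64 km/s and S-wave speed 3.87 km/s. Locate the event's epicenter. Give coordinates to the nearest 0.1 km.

-83.2 km east, 6.7 km north

Distance from S−P lag: d = Δt · v_P v_S / (v_P − v_S) = Δt · (6.64·3.87)/(6.64−3.87) ≈ 9.2768·Δt.
So d_P = 252.22, d_Q = 122.48, d_R = 44.05 km.
Circle about each station: (x − 164.9)² + (y − 52.1)² = 252.22²; (x + 150.4)² + (y + 95.7)² = 122.48²; (x + 99.3)² + (y − 47.7)² = 44.05².
Subtracting pairs of circle equations eliminates x²+y² and gives linear equations (the radical axes):
-630.6 x − 295.6 y = 50485.81
-528.4 x − 8.8 y = 43903.89
Solving the 2×2 system: x ≈ -83.2, y ≈ 6.7 km.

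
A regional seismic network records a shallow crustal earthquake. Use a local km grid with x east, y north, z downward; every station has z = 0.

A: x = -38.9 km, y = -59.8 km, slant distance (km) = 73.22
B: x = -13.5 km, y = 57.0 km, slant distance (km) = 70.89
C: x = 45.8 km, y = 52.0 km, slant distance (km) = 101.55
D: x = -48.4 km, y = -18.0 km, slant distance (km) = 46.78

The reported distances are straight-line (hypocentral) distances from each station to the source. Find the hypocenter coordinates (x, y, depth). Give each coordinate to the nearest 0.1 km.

x ≈ -32.9 km, y ≈ 1.5 km, depth ≈ 39.6 km

Each station gives a sphere (x−x_i)² + (y−y_i)² + z² = d_i² (stations at z=0).
Subtracting the A sphere from B and C: z² cancels, leaving linear equations in x and y:
50.8 x + 233.6 y = -1322.22
169.4 x + 223.6 y = -5238.84
Solving: x ≈ -32.898, y ≈ 1.494 km (keep extra digits for the depth step; rounded: -32.9, 1.5).
Then from the A sphere: z² = 73.22² − (x + 38.9)² − (y + 59.8)² with x = -32.898, y = 1.494, so z ≈ 39.600 ≈ 39.6 km.
Check against D (with the unrounded solution): distance 46.78 ≈ 46.78 km. ✓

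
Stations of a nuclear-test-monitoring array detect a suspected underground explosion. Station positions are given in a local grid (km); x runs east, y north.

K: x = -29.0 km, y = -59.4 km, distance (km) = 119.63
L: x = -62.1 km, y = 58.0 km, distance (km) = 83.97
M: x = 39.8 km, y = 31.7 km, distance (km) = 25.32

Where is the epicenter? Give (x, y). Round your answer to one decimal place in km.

Circle about each station: (x + 29.0)² + (y + 59.4)² = 119.63²; (x + 62.1)² + (y − 58.0)² = 83.97²; (x − 39.8)² + (y − 31.7)² = 25.32².
Subtracting pairs of circle equations eliminates x²+y² and gives linear equations (the radical axes):
-66.2 x + 234.8 y = 10111.43
137.6 x + 182.2 y = 11889.80
Solving the 2×2 system: x ≈ 21.4, y ≈ 49.1 km.

x ≈ 21.4 km, y ≈ 49.1 km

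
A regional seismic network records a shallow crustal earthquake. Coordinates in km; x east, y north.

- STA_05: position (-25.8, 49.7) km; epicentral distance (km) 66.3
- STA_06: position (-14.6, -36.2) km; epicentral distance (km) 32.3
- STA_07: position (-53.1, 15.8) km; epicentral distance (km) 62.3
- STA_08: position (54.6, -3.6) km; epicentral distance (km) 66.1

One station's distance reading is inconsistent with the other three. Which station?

STA_08

Solve using three stations at a time. Using STA_05, STA_06, STA_07 (subtract circle equations pairwise → linear system) gives (x, y) ≈ (3.8, -9.6).
Distances from that point to each station vs reported:
  STA_05: calculated 66.3 vs reported 66.3 → residual 0.0 km
  STA_06: calculated 32.3 vs reported 32.3 → residual 0.0 km
  STA_07: calculated 62.3 vs reported 62.3 → residual 0.0 km
  STA_08: calculated 51.2 vs reported 66.1 → residual 14.9 km
STA_05, STA_06, STA_07 are mutually consistent (residuals ≈ 0); STA_08 is off by 14.9 km.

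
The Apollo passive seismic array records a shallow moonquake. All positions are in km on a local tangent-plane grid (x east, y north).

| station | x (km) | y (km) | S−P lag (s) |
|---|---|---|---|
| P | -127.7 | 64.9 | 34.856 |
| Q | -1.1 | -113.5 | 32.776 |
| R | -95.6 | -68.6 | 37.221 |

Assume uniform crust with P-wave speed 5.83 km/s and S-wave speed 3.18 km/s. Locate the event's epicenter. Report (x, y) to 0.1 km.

Distance from S−P lag: d = Δt · v_P v_S / (v_P − v_S) = Δt · (5.83·3.18)/(5.83−3.18) ≈ 6.9960·Δt.
So d_P = 243.85, d_Q = 229.30, d_R = 260.40 km.
Circle about each station: (x + 127.7)² + (y − 64.9)² = 243.85²; (x + 1.1)² + (y + 113.5)² = 229.30²; (x + 95.6)² + (y + 68.6)² = 260.40².
Subtracting the P equation from the Q and R equations removes the quadratic terms:
253.2 x − 356.8 y = -751.51
64.2 x − 267.0 y = -15019.32
Solving the 2×2 system: x ≈ 115.4, y ≈ 84.0 km.

x ≈ 115.4 km, y ≈ 84.0 km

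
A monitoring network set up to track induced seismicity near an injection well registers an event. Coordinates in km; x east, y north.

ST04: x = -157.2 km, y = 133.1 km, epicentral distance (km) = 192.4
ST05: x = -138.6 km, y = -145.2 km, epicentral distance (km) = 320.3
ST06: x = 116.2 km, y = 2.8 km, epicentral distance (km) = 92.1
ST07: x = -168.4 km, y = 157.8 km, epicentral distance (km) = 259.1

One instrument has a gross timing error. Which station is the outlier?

Solve using three stations at a time. Using ST05, ST06, ST07 (subtract circle equations pairwise → linear system) gives (x, y) ≈ (81.1, 87.9).
Distances from that point to each station vs reported:
  ST04: calculated 242.5 vs reported 192.4 → residual 50.1 km
  ST05: calculated 320.3 vs reported 320.3 → residual 0.0 km
  ST06: calculated 92.1 vs reported 92.1 → residual 0.0 km
  ST07: calculated 259.1 vs reported 259.1 → residual 0.0 km
ST05, ST06, ST07 are mutually consistent (residuals ≈ 0); ST04 is off by 50.1 km.

ST04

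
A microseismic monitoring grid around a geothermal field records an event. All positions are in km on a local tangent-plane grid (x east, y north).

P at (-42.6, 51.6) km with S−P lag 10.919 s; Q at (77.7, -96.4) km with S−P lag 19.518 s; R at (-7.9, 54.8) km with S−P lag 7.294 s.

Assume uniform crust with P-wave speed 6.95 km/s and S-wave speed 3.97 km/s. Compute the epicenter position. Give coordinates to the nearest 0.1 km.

Distance from S−P lag: d = Δt · v_P v_S / (v_P − v_S) = Δt · (6.95·3.97)/(6.95−3.97) ≈ 9.2589·Δt.
So d_P = 101.10, d_Q = 180.72, d_R = 67.53 km.
Circle about each station: (x + 42.6)² + (y − 51.6)² = 101.10²; (x − 77.7)² + (y + 96.4)² = 180.72²; (x + 7.9)² + (y − 54.8)² = 67.53².
Subtracting the P equation from the Q and R equations removes the quadratic terms:
240.6 x − 296.0 y = -11585.58
69.4 x + 6.4 y = 4249.04
Solving the 2×2 system: x ≈ 53.6, y ≈ 82.7 km.

(53.6, 82.7)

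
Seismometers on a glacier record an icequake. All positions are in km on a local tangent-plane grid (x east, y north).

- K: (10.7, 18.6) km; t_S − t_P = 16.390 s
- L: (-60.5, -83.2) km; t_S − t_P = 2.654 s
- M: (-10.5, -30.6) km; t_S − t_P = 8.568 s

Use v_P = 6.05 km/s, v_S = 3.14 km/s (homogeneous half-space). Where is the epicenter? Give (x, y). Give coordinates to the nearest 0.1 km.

Distance from S−P lag: d = Δt · v_P v_S / (v_P − v_S) = Δt · (6.05·3.14)/(6.05−3.14) ≈ 6.5282·Δt.
So d_K = 107.00, d_L = 17.33, d_M = 55.93 km.
Circle about each station: (x − 10.7)² + (y − 18.6)² = 107.00²; (x + 60.5)² + (y + 83.2)² = 17.33²; (x + 10.5)² + (y + 30.6)² = 55.93².
Subtracting the K equation from the L and M equations removes the quadratic terms:
-142.4 x − 203.6 y = 21270.71
-42.4 x − 98.4 y = 8907.00
Solving the 2×2 system: x ≈ -52.0, y ≈ -68.1 km.

x ≈ -52.0 km, y ≈ -68.1 km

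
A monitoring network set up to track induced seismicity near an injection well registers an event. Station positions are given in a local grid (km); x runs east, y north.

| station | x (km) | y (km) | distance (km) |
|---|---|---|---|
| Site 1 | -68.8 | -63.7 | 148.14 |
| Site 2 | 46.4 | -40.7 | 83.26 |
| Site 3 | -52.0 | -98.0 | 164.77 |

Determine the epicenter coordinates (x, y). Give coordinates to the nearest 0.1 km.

x ≈ 35.2 km, y ≈ 41.8 km

Circle about each station: (x + 68.8)² + (y + 63.7)² = 148.14²; (x − 46.4)² + (y + 40.7)² = 83.26²; (x + 52.0)² + (y + 98.0)² = 164.77².
Subtracting the Site 1 equation from the Site 2 and Site 3 equations removes the quadratic terms:
230.4 x + 46.0 y = 10031.55
33.6 x − 68.6 y = -1686.82
Solving the 2×2 system: x ≈ 35.2, y ≈ 41.8 km.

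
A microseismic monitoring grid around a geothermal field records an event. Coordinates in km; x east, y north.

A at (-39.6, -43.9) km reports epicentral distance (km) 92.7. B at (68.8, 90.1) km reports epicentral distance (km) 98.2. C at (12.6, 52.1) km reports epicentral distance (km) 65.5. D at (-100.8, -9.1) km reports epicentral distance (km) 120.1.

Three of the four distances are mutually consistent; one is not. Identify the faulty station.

Solve using three stations at a time. Using A, B, C (subtract circle equations pairwise → linear system) gives (x, y) ≈ (44.6, -5.1).
Distances from that point to each station vs reported:
  A: calculated 92.7 vs reported 92.7 → residual 0.0 km
  B: calculated 98.2 vs reported 98.2 → residual 0.0 km
  C: calculated 65.5 vs reported 65.5 → residual 0.0 km
  D: calculated 145.4 vs reported 120.1 → residual 25.3 km
A, B, C are mutually consistent (residuals ≈ 0); D is off by 25.3 km.

D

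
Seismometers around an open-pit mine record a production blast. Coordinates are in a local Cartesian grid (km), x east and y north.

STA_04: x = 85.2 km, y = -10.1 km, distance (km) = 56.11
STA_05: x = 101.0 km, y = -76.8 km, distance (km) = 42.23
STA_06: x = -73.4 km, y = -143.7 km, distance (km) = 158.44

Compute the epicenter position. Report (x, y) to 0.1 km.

61.8 km east, -61.1 km north

Circle about each station: (x − 85.2)² + (y + 10.1)² = 56.11²; (x − 101.0)² + (y + 76.8)² = 42.23²; (x + 73.4)² + (y + 143.7)² = 158.44².
Subtracting pairs of circle equations eliminates x²+y² and gives linear equations (the radical axes):
31.6 x − 133.4 y = 10103.15
-317.2 x − 267.2 y = -3278.70
Solving the 2×2 system: x ≈ 61.8, y ≈ -61.1 km.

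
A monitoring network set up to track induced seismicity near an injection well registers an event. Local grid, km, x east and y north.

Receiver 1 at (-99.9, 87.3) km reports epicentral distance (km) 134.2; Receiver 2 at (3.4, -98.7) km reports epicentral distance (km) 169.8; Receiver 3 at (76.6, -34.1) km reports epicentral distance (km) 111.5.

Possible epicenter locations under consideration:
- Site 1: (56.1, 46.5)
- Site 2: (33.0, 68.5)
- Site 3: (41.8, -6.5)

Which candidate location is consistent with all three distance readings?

Site 2

For each candidate, compare |candidate − station| to the reported distance:
Site 1: residuals Receiver 1 27.0, Receiver 2 15.3, Receiver 3 28.3 → max 28.3 km
Site 2: residuals Receiver 1 0.0, Receiver 2 0.0, Receiver 3 0.0 → max 0.0 km
Site 3: residuals Receiver 1 35.7, Receiver 2 69.9, Receiver 3 67.1 → max 69.9 km
Only Site 2 has all residuals ≈ 0.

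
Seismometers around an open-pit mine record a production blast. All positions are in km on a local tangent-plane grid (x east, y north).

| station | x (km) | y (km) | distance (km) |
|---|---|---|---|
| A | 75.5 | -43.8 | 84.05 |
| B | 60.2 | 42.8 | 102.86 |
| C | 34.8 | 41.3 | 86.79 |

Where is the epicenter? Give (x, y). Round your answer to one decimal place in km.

x ≈ -8.0 km, y ≈ -34.2 km

Circle about each station: (x − 75.5)² + (y + 43.8)² = 84.05²; (x − 60.2)² + (y − 42.8)² = 102.86²; (x − 34.8)² + (y − 41.3)² = 86.79².
Subtracting pairs of circle equations eliminates x²+y² and gives linear equations (the radical axes):
-30.6 x + 173.2 y = -5678.59
-81.4 x + 170.2 y = -5170.06
Solving the 2×2 system: x ≈ -8.0, y ≈ -34.2 km.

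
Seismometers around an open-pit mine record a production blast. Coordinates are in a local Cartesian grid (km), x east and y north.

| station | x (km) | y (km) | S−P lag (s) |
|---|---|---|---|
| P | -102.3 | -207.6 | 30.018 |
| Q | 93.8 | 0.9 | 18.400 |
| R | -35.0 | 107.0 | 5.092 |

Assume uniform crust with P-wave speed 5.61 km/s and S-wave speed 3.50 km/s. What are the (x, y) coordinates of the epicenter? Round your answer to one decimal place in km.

-63.3 km east, 69.0 km north

Distance from S−P lag: d = Δt · v_P v_S / (v_P − v_S) = Δt · (5.61·3.50)/(5.61−3.50) ≈ 9.3057·Δt.
So d_P = 279.34, d_Q = 171.22, d_R = 47.38 km.
Circle about each station: (x + 102.3)² + (y + 207.6)² = 279.34²; (x − 93.8)² + (y − 0.9)² = 171.22²; (x + 35.0)² + (y − 107.0)² = 47.38².
Subtracting the P equation from the Q and R equations removes the quadratic terms:
392.2 x + 417.0 y = 3950.75
134.6 x + 629.2 y = 34896.92
Solving the 2×2 system: x ≈ -63.3, y ≈ 69.0 km.
Check against P (with the unrounded x, y): √((x + 102.3)²+(y + 207.6)²) = 279.34 ≈ 279.34 km. ✓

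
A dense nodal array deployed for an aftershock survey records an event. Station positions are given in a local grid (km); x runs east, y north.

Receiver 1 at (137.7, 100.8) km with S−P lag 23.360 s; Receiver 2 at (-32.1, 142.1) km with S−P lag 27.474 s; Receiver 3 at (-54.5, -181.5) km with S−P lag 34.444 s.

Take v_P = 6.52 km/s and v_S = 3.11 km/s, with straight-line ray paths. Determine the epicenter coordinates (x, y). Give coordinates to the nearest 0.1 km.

(44.5, -2.2)

Distance from S−P lag: d = Δt · v_P v_S / (v_P − v_S) = Δt · (6.52·3.11)/(6.52−3.11) ≈ 5.9464·Δt.
So d_Receiver 1 = 138.91, d_Receiver 2 = 163.37, d_Receiver 3 = 204.82 km.
Circle about each station: (x − 137.7)² + (y − 100.8)² = 138.91²; (x + 32.1)² + (y − 142.1)² = 163.37²; (x + 54.5)² + (y + 181.5)² = 204.82².
Subtracting the Receiver 1 equation from the Receiver 2 and Receiver 3 equations removes the quadratic terms:
-339.6 x + 82.6 y = -15292.88
-384.4 x − 564.6 y = -15864.67
Solving the 2×2 system: x ≈ 44.5, y ≈ -2.2 km.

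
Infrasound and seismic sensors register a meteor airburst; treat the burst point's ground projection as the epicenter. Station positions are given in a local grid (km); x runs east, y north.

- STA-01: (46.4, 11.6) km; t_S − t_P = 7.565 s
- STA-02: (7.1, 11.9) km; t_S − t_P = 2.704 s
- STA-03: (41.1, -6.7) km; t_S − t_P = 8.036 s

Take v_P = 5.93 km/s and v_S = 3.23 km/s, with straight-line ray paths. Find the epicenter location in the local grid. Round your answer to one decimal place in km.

-5.1 km east, 26.7 km north

Distance from S−P lag: d = Δt · v_P v_S / (v_P − v_S) = Δt · (5.93·3.23)/(5.93−3.23) ≈ 7.0940·Δt.
So d_STA-01 = 53.67, d_STA-02 = 19.18, d_STA-03 = 57.01 km.
Circle about each station: (x − 46.4)² + (y − 11.6)² = 53.67²; (x − 7.1)² + (y − 11.9)² = 19.18²; (x − 41.1)² + (y + 6.7)² = 57.01².
Subtracting the STA-01 equation from the STA-02 and STA-03 equations removes the quadratic terms:
-78.6 x + 0.6 y = 417.10
-10.6 x − 36.6 y = -923.09
Solving the 2×2 system: x ≈ -5.1, y ≈ 26.7 km.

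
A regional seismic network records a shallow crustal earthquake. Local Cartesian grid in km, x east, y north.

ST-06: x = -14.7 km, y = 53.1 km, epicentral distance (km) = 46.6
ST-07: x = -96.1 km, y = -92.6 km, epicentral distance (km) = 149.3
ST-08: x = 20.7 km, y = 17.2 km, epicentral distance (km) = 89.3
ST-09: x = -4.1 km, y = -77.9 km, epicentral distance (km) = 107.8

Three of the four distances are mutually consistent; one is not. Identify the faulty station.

Solve using three stations at a time. Using ST-06, ST-07, ST-08 (subtract circle equations pairwise → linear system) gives (x, y) ≈ (-61.3, 52.6).
Distances from that point to each station vs reported:
  ST-06: calculated 46.6 vs reported 46.6 → residual 0.0 km
  ST-07: calculated 149.3 vs reported 149.3 → residual 0.0 km
  ST-08: calculated 89.3 vs reported 89.3 → residual 0.0 km
  ST-09: calculated 142.5 vs reported 107.8 → residual 34.7 km
ST-06, ST-07, ST-08 are mutually consistent (residuals ≈ 0); ST-09 is off by 34.7 km.

ST-09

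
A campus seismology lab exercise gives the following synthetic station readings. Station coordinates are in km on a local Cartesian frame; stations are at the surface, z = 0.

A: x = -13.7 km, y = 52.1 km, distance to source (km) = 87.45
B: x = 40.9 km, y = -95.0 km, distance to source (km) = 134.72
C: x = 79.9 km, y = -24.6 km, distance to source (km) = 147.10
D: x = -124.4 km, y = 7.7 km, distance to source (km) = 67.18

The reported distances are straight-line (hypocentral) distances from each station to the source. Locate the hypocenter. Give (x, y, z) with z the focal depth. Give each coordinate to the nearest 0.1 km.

x ≈ -65.2 km, y ≈ -15.0 km, depth ≈ 22.2 km

Each station gives a sphere (x−x_i)² + (y−y_i)² + z² = d_i² (stations at z=0).
Subtracting the A sphere from B and C: z² cancels, leaving linear equations in x and y:
109.2 x − 294.2 y = -2706.27
187.2 x − 153.4 y = -9903.84
Solving: x ≈ -65.198, y ≈ -15.001 km (keep extra digits for the depth step; rounded: -65.2, -15.0).
Then from the A sphere: z² = 87.45² − (x + 13.7)² − (y − 52.1)² with x = -65.198, y = -15.001, so z ≈ 22.202 ≈ 22.2 km.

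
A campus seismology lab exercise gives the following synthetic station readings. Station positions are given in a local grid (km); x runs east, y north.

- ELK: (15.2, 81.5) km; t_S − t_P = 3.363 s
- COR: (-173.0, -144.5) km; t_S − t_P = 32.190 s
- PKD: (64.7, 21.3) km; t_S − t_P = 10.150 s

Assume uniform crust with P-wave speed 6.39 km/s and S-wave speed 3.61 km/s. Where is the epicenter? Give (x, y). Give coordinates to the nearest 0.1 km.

(-7.3, 65.0)

Distance from S−P lag: d = Δt · v_P v_S / (v_P − v_S) = Δt · (6.39·3.61)/(6.39−3.61) ≈ 8.2978·Δt.
So d_ELK = 27.91, d_COR = 267.11, d_PKD = 84.22 km.
Circle about each station: (x − 15.2)² + (y − 81.5)² = 27.91²; (x + 173.0)² + (y + 144.5)² = 267.11²; (x − 64.7)² + (y − 21.3)² = 84.22².
Subtracting pairs of circle equations eliminates x²+y² and gives linear equations (the radical axes):
-376.4 x − 452.0 y = -26632.82
99.0 x − 120.4 y = -8547.55
Solving the 2×2 system: x ≈ -7.3, y ≈ 65.0 km.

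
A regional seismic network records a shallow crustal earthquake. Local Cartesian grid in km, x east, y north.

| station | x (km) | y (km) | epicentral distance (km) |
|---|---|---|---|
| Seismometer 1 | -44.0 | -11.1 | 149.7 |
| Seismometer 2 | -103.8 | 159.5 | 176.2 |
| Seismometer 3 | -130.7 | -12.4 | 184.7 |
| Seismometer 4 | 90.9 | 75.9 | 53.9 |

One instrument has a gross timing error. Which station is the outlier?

Solve using three stations at a time. Using Seismometer 2, Seismometer 3, Seismometer 4 (subtract circle equations pairwise → linear system) gives (x, y) ≈ (40.1, 57.8).
Distances from that point to each station vs reported:
  Seismometer 1: calculated 108.8 vs reported 149.7 → residual 40.9 km
  Seismometer 2: calculated 176.2 vs reported 176.2 → residual 0.0 km
  Seismometer 3: calculated 184.7 vs reported 184.7 → residual 0.0 km
  Seismometer 4: calculated 53.9 vs reported 53.9 → residual 0.0 km
Seismometer 2, Seismometer 3, Seismometer 4 are mutually consistent (residuals ≈ 0); Seismometer 1 is off by 40.9 km.

Seismometer 1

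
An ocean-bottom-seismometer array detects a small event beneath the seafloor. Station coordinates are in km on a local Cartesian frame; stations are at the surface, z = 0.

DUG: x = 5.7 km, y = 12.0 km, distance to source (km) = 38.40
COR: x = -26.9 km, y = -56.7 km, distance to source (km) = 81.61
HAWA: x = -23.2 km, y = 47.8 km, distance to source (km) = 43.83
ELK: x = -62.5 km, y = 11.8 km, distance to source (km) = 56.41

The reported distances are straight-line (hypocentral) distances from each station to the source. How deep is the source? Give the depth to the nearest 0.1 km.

Each station gives a sphere (x−x_i)² + (y−y_i)² + z² = d_i² (stations at z=0).
Subtracting the DUG sphere from COR and HAWA: z² cancels, leaving linear equations in x and y:
-65.2 x − 137.4 y = -1423.62
-57.8 x + 71.6 y = 2200.08
Solving: x ≈ -15.889, y ≈ 17.901 km (keep extra digits for the depth step; rounded: -15.9, 17.9).
Then from the DUG sphere: z² = 38.40² − (x − 5.7)² − (y − 12.0)² with x = -15.889, y = 17.901, so z ≈ 31.203 ≈ 31.2 km.

depth ≈ 31.2 km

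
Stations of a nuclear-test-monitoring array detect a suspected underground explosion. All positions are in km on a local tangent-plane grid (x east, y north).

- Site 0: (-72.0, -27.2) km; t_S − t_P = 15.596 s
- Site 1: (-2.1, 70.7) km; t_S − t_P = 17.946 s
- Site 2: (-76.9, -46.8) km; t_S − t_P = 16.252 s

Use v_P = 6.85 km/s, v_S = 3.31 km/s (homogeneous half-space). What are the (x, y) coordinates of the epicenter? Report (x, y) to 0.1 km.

27.0 km east, -40.5 km north

Distance from S−P lag: d = Δt · v_P v_S / (v_P − v_S) = Δt · (6.85·3.31)/(6.85−3.31) ≈ 6.4049·Δt.
So d_Site 0 = 99.89, d_Site 1 = 114.94, d_Site 2 = 104.09 km.
Circle about each station: (x + 72.0)² + (y + 27.2)² = 99.89²; (x + 2.1)² + (y − 70.7)² = 114.94²; (x + 76.9)² + (y + 46.8)² = 104.09².
Subtracting pairs of circle equations eliminates x²+y² and gives linear equations (the radical axes):
139.8 x + 195.8 y = -4154.13
-9.8 x − 39.2 y = 1323.29
Solving the 2×2 system: x ≈ 27.0, y ≈ -40.5 km.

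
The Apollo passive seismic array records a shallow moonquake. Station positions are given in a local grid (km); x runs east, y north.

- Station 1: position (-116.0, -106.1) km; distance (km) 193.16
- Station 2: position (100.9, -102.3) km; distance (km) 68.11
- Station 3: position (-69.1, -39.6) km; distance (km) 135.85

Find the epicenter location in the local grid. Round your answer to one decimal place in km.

x ≈ 66.7 km, y ≈ -43.4 km

Circle about each station: (x + 116.0)² + (y + 106.1)² = 193.16²; (x − 100.9)² + (y + 102.3)² = 68.11²; (x + 69.1)² + (y + 39.6)² = 135.85².
Subtracting the Station 1 equation from the Station 2 and Station 3 equations removes the quadratic terms:
433.8 x + 7.6 y = 28604.70
93.8 x + 133.0 y = 485.32
Solving the 2×2 system: x ≈ 66.7, y ≈ -43.4 km.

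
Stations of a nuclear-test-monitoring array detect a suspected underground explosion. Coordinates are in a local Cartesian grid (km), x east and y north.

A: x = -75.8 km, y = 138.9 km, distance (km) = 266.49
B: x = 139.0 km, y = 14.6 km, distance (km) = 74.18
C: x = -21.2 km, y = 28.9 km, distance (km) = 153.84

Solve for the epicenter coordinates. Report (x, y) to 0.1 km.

108.9 km east, -53.2 km north

Circle about each station: (x + 75.8)² + (y − 138.9)² = 266.49²; (x − 139.0)² + (y − 14.6)² = 74.18²; (x + 21.2)² + (y − 28.9)² = 153.84².
Subtracting the A equation from the B and C equations removes the quadratic terms:
429.6 x − 248.6 y = 60009.56
109.2 x − 220.0 y = 23595.97
Solving the 2×2 system: x ≈ 108.9, y ≈ -53.2 km.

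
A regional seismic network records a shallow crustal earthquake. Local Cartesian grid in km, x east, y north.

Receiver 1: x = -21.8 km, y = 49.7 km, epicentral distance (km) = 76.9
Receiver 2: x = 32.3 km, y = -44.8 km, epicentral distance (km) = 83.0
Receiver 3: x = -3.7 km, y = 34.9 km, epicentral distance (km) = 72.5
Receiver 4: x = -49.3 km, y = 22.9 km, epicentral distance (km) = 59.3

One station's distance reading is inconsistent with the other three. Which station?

Solve using three stations at a time. Using Receiver 1, Receiver 2, Receiver 3 (subtract circle equations pairwise → linear system) gives (x, y) ≈ (-47.8, -22.7).
Distances from that point to each station vs reported:
  Receiver 1: calculated 77.0 vs reported 76.9 → residual 0.1 km
  Receiver 2: calculated 83.1 vs reported 83.0 → residual 0.1 km
  Receiver 3: calculated 72.6 vs reported 72.5 → residual 0.1 km
  Receiver 4: calculated 45.7 vs reported 59.3 → residual 13.6 km
Receiver 1, Receiver 2, Receiver 3 are mutually consistent (residuals ≈ 0); Receiver 4 is off by 13.6 km.

Receiver 4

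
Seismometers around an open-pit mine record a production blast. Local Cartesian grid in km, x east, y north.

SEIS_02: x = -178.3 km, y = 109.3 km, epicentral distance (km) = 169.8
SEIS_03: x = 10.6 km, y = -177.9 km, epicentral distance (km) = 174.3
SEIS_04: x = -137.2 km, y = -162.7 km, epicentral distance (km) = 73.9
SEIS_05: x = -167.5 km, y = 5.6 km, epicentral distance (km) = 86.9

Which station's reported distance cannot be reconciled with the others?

SEIS_04

Solve using three stations at a time. Using SEIS_02, SEIS_03, SEIS_05 (subtract circle equations pairwise → linear system) gives (x, y) ≈ (-91.6, -36.7).
Distances from that point to each station vs reported:
  SEIS_02: calculated 169.8 vs reported 169.8 → residual 0.0 km
  SEIS_03: calculated 174.3 vs reported 174.3 → residual 0.0 km
  SEIS_04: calculated 134.0 vs reported 73.9 → residual 60.1 km
  SEIS_05: calculated 86.9 vs reported 86.9 → residual 0.0 km
SEIS_02, SEIS_03, SEIS_05 are mutually consistent (residuals ≈ 0); SEIS_04 is off by 60.1 km.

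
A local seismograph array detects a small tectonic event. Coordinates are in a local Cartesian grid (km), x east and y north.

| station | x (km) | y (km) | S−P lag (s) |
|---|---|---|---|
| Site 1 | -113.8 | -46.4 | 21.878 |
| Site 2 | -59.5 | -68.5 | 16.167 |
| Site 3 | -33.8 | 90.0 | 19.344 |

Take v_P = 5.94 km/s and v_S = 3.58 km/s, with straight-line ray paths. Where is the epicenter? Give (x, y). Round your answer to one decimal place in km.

Distance from S−P lag: d = Δt · v_P v_S / (v_P − v_S) = Δt · (5.94·3.58)/(5.94−3.58) ≈ 9.0107·Δt.
So d_Site 1 = 197.14, d_Site 2 = 145.68, d_Site 3 = 174.30 km.
Circle about each station: (x + 113.8)² + (y + 46.4)² = 197.14²; (x + 59.5)² + (y + 68.5)² = 145.68²; (x + 33.8)² + (y − 90.0)² = 174.30².
Subtracting pairs of circle equations eliminates x²+y² and gives linear equations (the radical axes):
108.6 x − 44.2 y = 10770.62
160.0 x + 272.8 y = 2622.73
Solving the 2×2 system: x ≈ 83.2, y ≈ -39.2 km.
Check against Site 1 (with the unrounded x, y): √((x + 113.8)²+(y + 46.4)²) = 197.16 ≈ 197.14 km. ✓

(83.2, -39.2)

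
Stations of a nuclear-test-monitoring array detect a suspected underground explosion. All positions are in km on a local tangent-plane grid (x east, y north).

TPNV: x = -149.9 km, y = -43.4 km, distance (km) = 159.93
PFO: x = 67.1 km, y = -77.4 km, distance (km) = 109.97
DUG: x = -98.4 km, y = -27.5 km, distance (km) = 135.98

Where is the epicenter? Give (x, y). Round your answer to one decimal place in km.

(-22.9, -140.6)

Circle about each station: (x + 149.9)² + (y + 43.4)² = 159.93²; (x − 67.1)² + (y + 77.4)² = 109.97²; (x + 98.4)² + (y + 27.5)² = 135.98².
Subtracting the TPNV equation from the PFO and DUG equations removes the quadratic terms:
434.0 x − 68.0 y = -376.20
103.0 x + 31.8 y = -6827.72
Solving the 2×2 system: x ≈ -22.9, y ≈ -140.6 km.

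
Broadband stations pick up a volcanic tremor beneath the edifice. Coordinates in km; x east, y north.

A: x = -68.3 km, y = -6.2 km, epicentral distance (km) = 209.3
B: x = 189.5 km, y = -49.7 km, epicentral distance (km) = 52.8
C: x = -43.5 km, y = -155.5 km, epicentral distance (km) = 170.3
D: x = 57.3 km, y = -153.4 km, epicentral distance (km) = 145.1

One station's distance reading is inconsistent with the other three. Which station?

C

Solve using three stations at a time. Using A, B, D (subtract circle equations pairwise → linear system) gives (x, y) ≈ (139.2, -33.6).
Distances from that point to each station vs reported:
  A: calculated 209.3 vs reported 209.3 → residual 0.0 km
  B: calculated 52.8 vs reported 52.8 → residual 0.0 km
  C: calculated 219.6 vs reported 170.3 → residual 49.3 km
  D: calculated 145.1 vs reported 145.1 → residual 0.0 km
A, B, D are mutually consistent (residuals ≈ 0); C is off by 49.3 km.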